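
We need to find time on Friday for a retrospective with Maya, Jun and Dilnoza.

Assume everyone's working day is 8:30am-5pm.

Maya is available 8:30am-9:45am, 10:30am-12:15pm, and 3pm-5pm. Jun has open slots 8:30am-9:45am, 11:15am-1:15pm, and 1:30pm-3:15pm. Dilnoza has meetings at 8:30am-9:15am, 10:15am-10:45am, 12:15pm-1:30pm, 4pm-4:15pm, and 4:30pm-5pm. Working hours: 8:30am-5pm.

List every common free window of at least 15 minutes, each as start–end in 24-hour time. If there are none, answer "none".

Dilnoza free within 08:30–17:00: 09:15–10:15, 10:45–12:15, 13:30–16:00, 16:15–16:30.
Maya ∩ Jun: 08:30–09:45, 11:15–12:15, 15:00–15:15.
Maya ∩ Jun ∩ Dilnoza: 09:15–09:45, 11:15–12:15, 15:00–15:15.
Windows ≥ 15 min: 09:15–09:45, 11:15–12:15, 15:00–15:15.

09:15–09:45, 11:15–12:15, 15:00–15:15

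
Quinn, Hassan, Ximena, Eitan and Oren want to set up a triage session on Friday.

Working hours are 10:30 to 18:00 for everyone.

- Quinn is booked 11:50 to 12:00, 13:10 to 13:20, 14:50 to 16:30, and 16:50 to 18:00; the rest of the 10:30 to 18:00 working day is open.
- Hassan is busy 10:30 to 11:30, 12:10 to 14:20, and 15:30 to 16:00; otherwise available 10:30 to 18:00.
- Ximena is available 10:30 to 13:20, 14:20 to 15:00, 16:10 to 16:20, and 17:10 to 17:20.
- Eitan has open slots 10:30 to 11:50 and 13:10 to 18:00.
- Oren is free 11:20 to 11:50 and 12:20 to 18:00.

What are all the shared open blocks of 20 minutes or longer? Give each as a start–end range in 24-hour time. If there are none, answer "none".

Quinn free within 10:30–18:00: 10:30–11:50, 12:00–13:10, 13:20–14:50, 16:30–16:50.
Hassan free within 10:30–18:00: 11:30–12:10, 14:20–15:30, 16:00–18:00.
Quinn ∩ Hassan: 11:30–11:50, 12:00–12:10, 14:20–14:50, 16:30–16:50.
Quinn ∩ Hassan ∩ Ximena: 11:30–11:50, 12:00–12:10, 14:20–14:50.
Quinn ∩ Hassan ∩ Ximena ∩ Eitan: 11:30–11:50, 14:20–14:50.
Quinn ∩ Hassan ∩ Ximena ∩ Eitan ∩ Oren: 11:30–11:50, 14:20–14:50.
Windows ≥ 20 min: 11:30–11:50, 14:20–14:50.

11:30–11:50, 14:20–14:50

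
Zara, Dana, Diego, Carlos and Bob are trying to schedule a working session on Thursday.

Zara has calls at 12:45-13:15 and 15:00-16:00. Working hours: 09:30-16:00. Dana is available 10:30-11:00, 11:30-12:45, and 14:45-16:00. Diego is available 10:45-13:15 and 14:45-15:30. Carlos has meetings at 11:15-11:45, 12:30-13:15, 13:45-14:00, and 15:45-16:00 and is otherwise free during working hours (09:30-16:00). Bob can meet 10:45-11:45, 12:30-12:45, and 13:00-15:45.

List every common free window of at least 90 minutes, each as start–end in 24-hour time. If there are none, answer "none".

Zara free within 09:30–16:00: 09:30–12:45, 13:15–15:00.
Carlos free within 09:30–16:00: 09:30–11:15, 11:45–12:30, 13:15–13:45, 14:00–15:45.
Zara ∩ Dana: 10:30–11:00, 11:30–12:45, 14:45–15:00.
Zara ∩ Dana ∩ Diego: 10:45–11:00, 11:30–12:45, 14:45–15:00.
Zara ∩ Dana ∩ Diego ∩ Carlos: 10:45–11:00, 11:45–12:30, 14:45–15:00.
Zara ∩ Dana ∩ Diego ∩ Carlos ∩ Bob: 10:45–11:00, 14:45–15:00.
Windows ≥ 90 min: (none).

none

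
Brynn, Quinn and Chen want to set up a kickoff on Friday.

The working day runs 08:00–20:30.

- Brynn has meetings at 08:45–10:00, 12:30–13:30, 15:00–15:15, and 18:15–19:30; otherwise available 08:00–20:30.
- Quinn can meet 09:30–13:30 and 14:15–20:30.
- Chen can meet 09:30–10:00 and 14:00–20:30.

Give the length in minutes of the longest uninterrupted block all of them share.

Brynn free within 08:00–20:30: 08:00–08:45, 10:00–12:30, 13:30–15:00, 15:15–18:15, 19:30–20:30.
Brynn ∩ Quinn: 10:00–12:30, 14:15–15:00, 15:15–18:15, 19:30–20:30.
Brynn ∩ Quinn ∩ Chen: 14:15–15:00, 15:15–18:15, 19:30–20:30.
Common window lengths: 45, 180, 60 min; longest is 180.

180 minutes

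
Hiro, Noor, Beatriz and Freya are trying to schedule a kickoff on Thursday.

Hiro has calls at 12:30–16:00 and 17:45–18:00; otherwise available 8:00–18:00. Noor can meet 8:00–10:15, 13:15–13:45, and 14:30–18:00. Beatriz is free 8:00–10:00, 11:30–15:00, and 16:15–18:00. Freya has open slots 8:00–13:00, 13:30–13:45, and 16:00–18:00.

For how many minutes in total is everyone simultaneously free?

Hiro free within 08:00–18:00: 08:00–12:30, 16:00–17:45.
Hiro ∩ Noor: 08:00–10:15, 16:00–17:45.
Hiro ∩ Noor ∩ Beatriz: 08:00–10:00, 16:15–17:45.
Hiro ∩ Noor ∩ Beatriz ∩ Freya: 08:00–10:00, 16:15–17:45.
Total common minutes: 120 + 90 = 210.

210 minutes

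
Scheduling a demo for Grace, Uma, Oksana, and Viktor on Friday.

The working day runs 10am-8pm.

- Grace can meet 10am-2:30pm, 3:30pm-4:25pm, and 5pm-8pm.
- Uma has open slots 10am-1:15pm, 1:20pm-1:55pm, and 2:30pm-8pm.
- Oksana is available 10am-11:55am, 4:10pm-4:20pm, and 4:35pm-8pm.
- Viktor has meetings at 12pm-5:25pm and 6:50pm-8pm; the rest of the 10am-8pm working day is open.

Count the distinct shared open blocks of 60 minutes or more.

Viktor free within 10:00–20:00: 10:00–12:00, 17:25–18:50.
Grace ∩ Uma: 10:00–13:15, 13:20–13:55, 15:30–16:25, 17:00–20:00.
Grace ∩ Uma ∩ Oksana: 10:00–11:55, 16:10–16:20, 17:00–20:00.
Grace ∩ Uma ∩ Oksana ∩ Viktor: 10:00–11:55, 17:25–18:50.
Windows ≥ 60 min: 10:00–11:55, 17:25–18:50.
That's 2 windows.

2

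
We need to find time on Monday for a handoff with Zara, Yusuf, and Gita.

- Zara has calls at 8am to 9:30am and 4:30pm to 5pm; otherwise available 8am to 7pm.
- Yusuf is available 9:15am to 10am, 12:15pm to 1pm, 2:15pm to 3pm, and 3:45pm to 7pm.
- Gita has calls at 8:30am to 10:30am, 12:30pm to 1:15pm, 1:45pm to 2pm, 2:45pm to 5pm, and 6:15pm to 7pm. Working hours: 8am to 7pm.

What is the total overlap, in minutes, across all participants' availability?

120 minutes

Zara free within 08:00–19:00: 09:30–16:30, 17:00–19:00.
Gita free within 08:00–19:00: 08:00–08:30, 10:30–12:30, 13:15–13:45, 14:00–14:45, 17:00–18:15.
Zara ∩ Yusuf: 09:30–10:00, 12:15–13:00, 14:15–15:00, 15:45–16:30, 17:00–19:00.
Zara ∩ Yusuf ∩ Gita: 12:15–12:30, 14:15–14:45, 17:00–18:15.
Total common minutes: 15 + 30 + 75 = 120.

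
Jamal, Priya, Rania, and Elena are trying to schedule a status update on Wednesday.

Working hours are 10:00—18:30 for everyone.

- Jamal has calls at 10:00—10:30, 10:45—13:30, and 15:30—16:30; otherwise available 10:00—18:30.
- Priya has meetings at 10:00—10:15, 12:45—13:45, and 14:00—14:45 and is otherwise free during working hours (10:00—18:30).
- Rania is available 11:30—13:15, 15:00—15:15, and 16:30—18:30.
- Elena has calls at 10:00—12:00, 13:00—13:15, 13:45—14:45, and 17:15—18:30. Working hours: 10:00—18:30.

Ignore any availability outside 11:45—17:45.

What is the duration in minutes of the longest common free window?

45 minutes

Jamal free within 10:00–18:30: 10:30–10:45, 13:30–15:30, 16:30–18:30.
Priya free within 10:00–18:30: 10:15–12:45, 13:45–14:00, 14:45–18:30.
Elena free within 10:00–18:30: 12:00–13:00, 13:15–13:45, 14:45–17:15.
Jamal ∩ Priya: 10:30–10:45, 13:45–14:00, 14:45–15:30, 16:30–18:30.
Jamal ∩ Priya ∩ Rania: 15:00–15:15, 16:30–18:30.
Jamal ∩ Priya ∩ Rania ∩ Elena: 15:00–15:15, 16:30–17:15.
Restricted to 11:45–17:45: 15:00–15:15, 16:30–17:15.
Common window lengths: 15, 45 min; longest is 45.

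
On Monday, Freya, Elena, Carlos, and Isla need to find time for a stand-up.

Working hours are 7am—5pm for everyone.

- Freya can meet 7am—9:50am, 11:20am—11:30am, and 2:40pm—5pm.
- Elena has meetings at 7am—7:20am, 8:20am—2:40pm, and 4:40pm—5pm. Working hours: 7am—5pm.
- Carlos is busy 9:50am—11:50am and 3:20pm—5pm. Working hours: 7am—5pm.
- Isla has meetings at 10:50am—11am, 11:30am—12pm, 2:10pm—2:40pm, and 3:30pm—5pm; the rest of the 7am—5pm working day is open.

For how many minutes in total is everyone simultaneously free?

Elena free within 07:00–17:00: 07:20–08:20, 14:40–16:40.
Carlos free within 07:00–17:00: 07:00–09:50, 11:50–15:20.
Isla free within 07:00–17:00: 07:00–10:50, 11:00–11:30, 12:00–14:10, 14:40–15:30.
Freya ∩ Elena: 07:20–08:20, 14:40–16:40.
Freya ∩ Elena ∩ Carlos: 07:20–08:20, 14:40–15:20.
Freya ∩ Elena ∩ Carlos ∩ Isla: 07:20–08:20, 14:40–15:20.
Total common minutes: 60 + 40 = 100.

100 minutes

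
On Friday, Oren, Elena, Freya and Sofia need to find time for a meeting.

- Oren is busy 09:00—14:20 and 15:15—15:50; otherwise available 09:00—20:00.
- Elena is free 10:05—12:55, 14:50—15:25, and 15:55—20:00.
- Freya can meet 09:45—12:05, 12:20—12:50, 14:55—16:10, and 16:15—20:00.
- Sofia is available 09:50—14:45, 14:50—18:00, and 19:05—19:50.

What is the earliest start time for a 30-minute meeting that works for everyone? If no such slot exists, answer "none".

Oren free within 09:00–20:00: 14:20–15:15, 15:50–20:00.
Oren ∩ Elena: 14:50–15:15, 15:55–20:00.
Oren ∩ Elena ∩ Freya: 14:55–15:15, 15:55–16:10, 16:15–20:00.
Oren ∩ Elena ∩ Freya ∩ Sofia: 14:55–15:15, 15:55–16:10, 16:15–18:00, 19:05–19:50.
Windows ≥ 30 min: 16:15–18:00, 19:05–19:50.
Earliest such window starts at 16:15.

16:15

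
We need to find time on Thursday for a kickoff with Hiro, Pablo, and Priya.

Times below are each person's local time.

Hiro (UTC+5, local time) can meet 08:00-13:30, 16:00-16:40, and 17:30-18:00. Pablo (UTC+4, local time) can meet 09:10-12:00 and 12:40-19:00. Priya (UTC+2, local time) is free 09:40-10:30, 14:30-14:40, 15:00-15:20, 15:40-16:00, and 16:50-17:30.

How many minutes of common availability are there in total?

Hiro → UTC: 03:00–08:30, 11:00–11:40, 12:30–13:00.
Pablo → UTC: 05:10–08:00, 08:40–15:00.
Priya → UTC: 07:40–08:30, 12:30–12:40, 13:00–13:20, 13:40–14:00, 14:50–15:30.
Hiro ∩ Pablo: 05:10–08:00, 11:00–11:40, 12:30–13:00.
Hiro ∩ Pablo ∩ Priya: 07:40–08:00, 12:30–12:40.
Total common minutes: 20 + 10 = 30.

30 minutes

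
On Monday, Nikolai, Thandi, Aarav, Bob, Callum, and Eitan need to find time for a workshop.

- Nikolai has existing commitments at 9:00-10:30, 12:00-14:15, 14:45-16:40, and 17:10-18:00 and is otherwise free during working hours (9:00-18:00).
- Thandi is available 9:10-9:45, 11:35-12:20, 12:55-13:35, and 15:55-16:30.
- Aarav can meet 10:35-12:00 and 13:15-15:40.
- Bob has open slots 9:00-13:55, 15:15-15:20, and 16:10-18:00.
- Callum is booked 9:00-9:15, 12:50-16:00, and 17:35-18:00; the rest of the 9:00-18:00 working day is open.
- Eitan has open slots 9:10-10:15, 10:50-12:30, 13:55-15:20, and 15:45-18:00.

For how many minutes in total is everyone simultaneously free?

Nikolai free within 09:00–18:00: 10:30–12:00, 14:15–14:45, 16:40–17:10.
Callum free within 09:00–18:00: 09:15–12:50, 16:00–17:35.
Nikolai ∩ Thandi: 11:35–12:00.
Nikolai ∩ Thandi ∩ Aarav: 11:35–12:00.
Nikolai ∩ Thandi ∩ Aarav ∩ Bob: 11:35–12:00.
Nikolai ∩ Thandi ∩ Aarav ∩ Bob ∩ Callum: 11:35–12:00.
Nikolai ∩ Thandi ∩ Aarav ∩ Bob ∩ Callum ∩ Eitan: 11:35–12:00.
Total common minutes: 25.

25 minutes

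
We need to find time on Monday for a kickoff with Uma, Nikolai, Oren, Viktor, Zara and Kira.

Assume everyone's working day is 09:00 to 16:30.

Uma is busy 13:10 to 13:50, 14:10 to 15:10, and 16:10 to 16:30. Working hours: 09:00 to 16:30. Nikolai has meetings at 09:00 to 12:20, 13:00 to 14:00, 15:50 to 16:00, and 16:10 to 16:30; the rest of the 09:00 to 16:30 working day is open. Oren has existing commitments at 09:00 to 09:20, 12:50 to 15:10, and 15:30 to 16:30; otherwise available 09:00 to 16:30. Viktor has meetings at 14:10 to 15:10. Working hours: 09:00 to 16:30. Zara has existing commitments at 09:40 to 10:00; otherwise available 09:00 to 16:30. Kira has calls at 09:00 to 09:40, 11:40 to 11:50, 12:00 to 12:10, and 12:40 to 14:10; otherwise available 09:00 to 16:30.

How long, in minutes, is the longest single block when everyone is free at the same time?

20 minutes

Uma free within 09:00–16:30: 09:00–13:10, 13:50–14:10, 15:10–16:10.
Nikolai free within 09:00–16:30: 12:20–13:00, 14:00–15:50, 16:00–16:10.
Oren free within 09:00–16:30: 09:20–12:50, 15:10–15:30.
Viktor free within 09:00–16:30: 09:00–14:10, 15:10–16:30.
Zara free within 09:00–16:30: 09:00–09:40, 10:00–16:30.
Kira free within 09:00–16:30: 09:40–11:40, 11:50–12:00, 12:10–12:40, 14:10–16:30.
Uma ∩ Nikolai: 12:20–13:00, 14:00–14:10, 15:10–15:50, 16:00–16:10.
Uma ∩ Nikolai ∩ Oren: 12:20–12:50, 15:10–15:30.
Uma ∩ Nikolai ∩ Oren ∩ Viktor: 12:20–12:50, 15:10–15:30.
Uma ∩ Nikolai ∩ Oren ∩ Viktor ∩ Zara: 12:20–12:50, 15:10–15:30.
Uma ∩ Nikolai ∩ Oren ∩ Viktor ∩ Zara ∩ Kira: 12:20–12:40, 15:10–15:30.
Common window lengths: 20, 20 min; longest is 20.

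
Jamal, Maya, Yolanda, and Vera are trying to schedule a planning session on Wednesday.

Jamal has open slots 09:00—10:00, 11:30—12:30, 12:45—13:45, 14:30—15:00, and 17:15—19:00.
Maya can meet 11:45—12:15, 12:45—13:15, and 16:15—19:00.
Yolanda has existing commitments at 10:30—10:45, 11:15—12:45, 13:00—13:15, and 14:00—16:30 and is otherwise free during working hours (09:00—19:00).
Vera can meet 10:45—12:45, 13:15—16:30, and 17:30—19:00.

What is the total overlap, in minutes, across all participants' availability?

90 minutes

Yolanda free within 09:00–19:00: 09:00–10:30, 10:45–11:15, 12:45–13:00, 13:15–14:00, 16:30–19:00.
Jamal ∩ Maya: 11:45–12:15, 12:45–13:15, 17:15–19:00.
Jamal ∩ Maya ∩ Yolanda: 12:45–13:00, 17:15–19:00.
Jamal ∩ Maya ∩ Yolanda ∩ Vera: 17:30–19:00.
Total common minutes: 90.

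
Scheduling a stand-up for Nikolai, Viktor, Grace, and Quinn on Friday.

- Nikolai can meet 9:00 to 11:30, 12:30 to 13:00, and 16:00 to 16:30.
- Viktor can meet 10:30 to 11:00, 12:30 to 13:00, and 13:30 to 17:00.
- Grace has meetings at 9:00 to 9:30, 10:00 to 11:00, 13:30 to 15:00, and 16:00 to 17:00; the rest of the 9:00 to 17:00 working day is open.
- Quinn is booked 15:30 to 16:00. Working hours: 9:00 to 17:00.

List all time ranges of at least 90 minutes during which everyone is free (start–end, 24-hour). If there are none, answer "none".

none

Grace free within 09:00–17:00: 09:30–10:00, 11:00–13:30, 15:00–16:00.
Quinn free within 09:00–17:00: 09:00–15:30, 16:00–17:00.
Nikolai ∩ Viktor: 10:30–11:00, 12:30–13:00, 16:00–16:30.
Nikolai ∩ Viktor ∩ Grace: 12:30–13:00.
Nikolai ∩ Viktor ∩ Grace ∩ Quinn: 12:30–13:00.
Windows ≥ 90 min: (none).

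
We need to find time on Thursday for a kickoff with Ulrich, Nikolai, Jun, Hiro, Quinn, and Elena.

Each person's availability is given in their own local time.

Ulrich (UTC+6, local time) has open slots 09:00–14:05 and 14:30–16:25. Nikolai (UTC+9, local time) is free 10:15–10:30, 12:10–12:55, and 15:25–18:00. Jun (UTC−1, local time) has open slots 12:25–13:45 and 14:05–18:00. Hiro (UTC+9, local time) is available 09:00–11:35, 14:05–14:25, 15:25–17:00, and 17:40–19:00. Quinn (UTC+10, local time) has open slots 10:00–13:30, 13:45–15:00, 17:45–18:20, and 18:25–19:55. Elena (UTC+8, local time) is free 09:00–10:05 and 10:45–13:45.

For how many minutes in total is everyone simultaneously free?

0 minutes

Ulrich → UTC: 03:00–08:05, 08:30–10:25.
Nikolai → UTC: 01:15–01:30, 03:10–03:55, 06:25–09:00.
Jun → UTC: 13:25–14:45, 15:05–19:00.
Hiro → UTC: 00:00–02:35, 05:05–05:25, 06:25–08:00, 08:40–10:00.
Quinn → UTC: 00:00–03:30, 03:45–05:00, 07:45–08:20, 08:25–09:55.
Elena → UTC: 01:00–02:05, 02:45–05:45.
Ulrich ∩ Nikolai: 03:10–03:55, 06:25–08:05, 08:30–09:00.
Ulrich ∩ Nikolai ∩ Jun: (none).
Ulrich ∩ Nikolai ∩ Jun ∩ Hiro: (none).
Ulrich ∩ Nikolai ∩ Jun ∩ Hiro ∩ Quinn: (none).
Ulrich ∩ Nikolai ∩ Jun ∩ Hiro ∩ Quinn ∩ Elena: (none).
Total common minutes: 0.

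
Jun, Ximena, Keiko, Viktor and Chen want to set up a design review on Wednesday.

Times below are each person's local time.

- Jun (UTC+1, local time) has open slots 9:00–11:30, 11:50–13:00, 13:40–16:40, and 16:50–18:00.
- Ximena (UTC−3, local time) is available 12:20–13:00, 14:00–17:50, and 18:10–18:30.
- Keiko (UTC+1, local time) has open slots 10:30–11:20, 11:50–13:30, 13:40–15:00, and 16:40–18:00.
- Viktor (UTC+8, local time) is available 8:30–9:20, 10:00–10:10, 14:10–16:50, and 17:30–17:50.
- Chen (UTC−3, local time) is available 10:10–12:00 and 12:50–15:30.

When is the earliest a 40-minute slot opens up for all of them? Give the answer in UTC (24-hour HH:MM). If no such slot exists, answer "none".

Jun → UTC: 08:00–10:30, 10:50–12:00, 12:40–15:40, 15:50–17:00.
Ximena → UTC: 15:20–16:00, 17:00–20:50, 21:10–21:30.
Keiko → UTC: 09:30–10:20, 10:50–12:30, 12:40–14:00, 15:40–17:00.
Viktor → UTC: 00:30–01:20, 02:00–02:10, 06:10–08:50, 09:30–09:50.
Chen → UTC: 13:10–15:00, 15:50–18:30.
Jun ∩ Ximena: 15:20–15:40, 15:50–16:00.
Jun ∩ Ximena ∩ Keiko: 15:50–16:00.
Jun ∩ Ximena ∩ Keiko ∩ Viktor: (none).
Jun ∩ Ximena ∩ Keiko ∩ Viktor ∩ Chen: (none).
Windows ≥ 40 min: (none).

none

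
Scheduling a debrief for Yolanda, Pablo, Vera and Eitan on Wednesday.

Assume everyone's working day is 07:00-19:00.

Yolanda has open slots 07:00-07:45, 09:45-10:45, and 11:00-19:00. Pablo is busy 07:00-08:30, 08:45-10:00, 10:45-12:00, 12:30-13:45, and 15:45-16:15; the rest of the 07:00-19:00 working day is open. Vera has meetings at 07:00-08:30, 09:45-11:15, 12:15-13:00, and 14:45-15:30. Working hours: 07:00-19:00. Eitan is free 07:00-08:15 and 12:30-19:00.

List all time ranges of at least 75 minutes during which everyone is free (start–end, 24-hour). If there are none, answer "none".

Pablo free within 07:00–19:00: 08:30–08:45, 10:00–10:45, 12:00–12:30, 13:45–15:45, 16:15–19:00.
Vera free within 07:00–19:00: 08:30–09:45, 11:15–12:15, 13:00–14:45, 15:30–19:00.
Yolanda ∩ Pablo: 10:00–10:45, 12:00–12:30, 13:45–15:45, 16:15–19:00.
Yolanda ∩ Pablo ∩ Vera: 12:00–12:15, 13:45–14:45, 15:30–15:45, 16:15–19:00.
Yolanda ∩ Pablo ∩ Vera ∩ Eitan: 13:45–14:45, 15:30–15:45, 16:15–19:00.
Windows ≥ 75 min: 16:15–19:00.

16:15–19:00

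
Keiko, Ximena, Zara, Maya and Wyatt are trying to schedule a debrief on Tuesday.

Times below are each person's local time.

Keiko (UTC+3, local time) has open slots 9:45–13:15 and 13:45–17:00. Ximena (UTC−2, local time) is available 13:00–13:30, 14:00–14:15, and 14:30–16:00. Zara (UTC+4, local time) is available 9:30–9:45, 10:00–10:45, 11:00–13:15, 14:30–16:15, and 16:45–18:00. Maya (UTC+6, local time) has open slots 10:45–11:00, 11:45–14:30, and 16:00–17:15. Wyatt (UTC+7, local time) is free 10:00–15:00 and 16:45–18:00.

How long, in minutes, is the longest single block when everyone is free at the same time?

Keiko → UTC: 06:45–10:15, 10:45–14:00.
Ximena → UTC: 15:00–15:30, 16:00–16:15, 16:30–18:00.
Zara → UTC: 05:30–05:45, 06:00–06:45, 07:00–09:15, 10:30–12:15, 12:45–14:00.
Maya → UTC: 04:45–05:00, 05:45–08:30, 10:00–11:15.
Wyatt → UTC: 03:00–08:00, 09:45–11:00.
Keiko ∩ Ximena: (none).
Keiko ∩ Ximena ∩ Zara: (none).
Keiko ∩ Ximena ∩ Zara ∩ Maya: (none).
Keiko ∩ Ximena ∩ Zara ∩ Maya ∩ Wyatt: (none).
No common window.

0 minutes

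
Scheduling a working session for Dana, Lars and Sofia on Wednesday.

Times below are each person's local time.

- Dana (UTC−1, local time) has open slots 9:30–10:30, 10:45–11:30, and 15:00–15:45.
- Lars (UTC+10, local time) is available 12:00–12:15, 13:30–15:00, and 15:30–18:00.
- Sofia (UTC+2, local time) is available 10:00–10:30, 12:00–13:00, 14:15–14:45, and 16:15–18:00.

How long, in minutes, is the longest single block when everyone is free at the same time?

Dana → UTC: 10:30–11:30, 11:45–12:30, 16:00–16:45.
Lars → UTC: 02:00–02:15, 03:30–05:00, 05:30–08:00.
Sofia → UTC: 08:00–08:30, 10:00–11:00, 12:15–12:45, 14:15–16:00.
Dana ∩ Lars: (none).
Dana ∩ Lars ∩ Sofia: (none).
No common window.

0 minutes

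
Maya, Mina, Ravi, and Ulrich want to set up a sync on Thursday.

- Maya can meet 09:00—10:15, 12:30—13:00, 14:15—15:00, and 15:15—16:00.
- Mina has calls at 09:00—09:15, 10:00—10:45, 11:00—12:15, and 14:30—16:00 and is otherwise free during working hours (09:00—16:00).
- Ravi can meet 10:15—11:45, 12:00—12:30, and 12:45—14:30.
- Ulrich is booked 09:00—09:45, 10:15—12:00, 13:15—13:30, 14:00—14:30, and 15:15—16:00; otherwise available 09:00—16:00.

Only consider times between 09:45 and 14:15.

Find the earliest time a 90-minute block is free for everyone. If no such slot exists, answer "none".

Mina free within 09:00–16:00: 09:15–10:00, 10:45–11:00, 12:15–14:30.
Ulrich free within 09:00–16:00: 09:45–10:15, 12:00–13:15, 13:30–14:00, 14:30–15:15.
Maya ∩ Mina: 09:15–10:00, 12:30–13:00, 14:15–14:30.
Maya ∩ Mina ∩ Ravi: 12:45–13:00, 14:15–14:30.
Maya ∩ Mina ∩ Ravi ∩ Ulrich: 12:45–13:00.
Restricted to 09:45–14:15: 12:45–13:00.
Windows ≥ 90 min: (none).

none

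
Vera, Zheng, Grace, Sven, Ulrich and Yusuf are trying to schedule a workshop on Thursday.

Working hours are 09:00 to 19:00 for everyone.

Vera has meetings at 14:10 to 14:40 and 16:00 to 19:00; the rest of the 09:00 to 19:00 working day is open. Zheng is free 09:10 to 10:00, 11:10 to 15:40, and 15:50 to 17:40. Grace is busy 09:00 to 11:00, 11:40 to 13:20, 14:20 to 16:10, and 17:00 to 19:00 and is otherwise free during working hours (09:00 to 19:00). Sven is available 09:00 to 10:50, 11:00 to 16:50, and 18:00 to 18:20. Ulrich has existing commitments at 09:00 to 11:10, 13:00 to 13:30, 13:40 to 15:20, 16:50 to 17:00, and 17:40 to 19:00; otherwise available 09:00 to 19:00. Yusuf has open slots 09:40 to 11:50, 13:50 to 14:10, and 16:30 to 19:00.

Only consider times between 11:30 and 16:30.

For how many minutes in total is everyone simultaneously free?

Vera free within 09:00–19:00: 09:00–14:10, 14:40–16:00.
Grace free within 09:00–19:00: 11:00–11:40, 13:20–14:20, 16:10–17:00.
Ulrich free within 09:00–19:00: 11:10–13:00, 13:30–13:40, 15:20–16:50, 17:00–17:40.
Vera ∩ Zheng: 09:10–10:00, 11:10–14:10, 14:40–15:40, 15:50–16:00.
Vera ∩ Zheng ∩ Grace: 11:10–11:40, 13:20–14:10.
Vera ∩ Zheng ∩ Grace ∩ Sven: 11:10–11:40, 13:20–14:10.
Vera ∩ Zheng ∩ Grace ∩ Sven ∩ Ulrich: 11:10–11:40, 13:30–13:40.
Vera ∩ Zheng ∩ Grace ∩ Sven ∩ Ulrich ∩ Yusuf: 11:10–11:40.
Restricted to 11:30–16:30: 11:30–11:40.
Total common minutes: 10.

10 minutes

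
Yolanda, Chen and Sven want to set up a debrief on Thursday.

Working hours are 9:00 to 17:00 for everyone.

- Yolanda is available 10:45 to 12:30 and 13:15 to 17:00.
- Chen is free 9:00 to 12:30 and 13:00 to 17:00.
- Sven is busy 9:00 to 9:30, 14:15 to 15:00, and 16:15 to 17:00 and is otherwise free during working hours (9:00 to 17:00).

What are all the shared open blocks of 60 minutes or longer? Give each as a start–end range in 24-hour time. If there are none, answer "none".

Sven free within 09:00–17:00: 09:30–14:15, 15:00–16:15.
Yolanda ∩ Chen: 10:45–12:30, 13:15–17:00.
Yolanda ∩ Chen ∩ Sven: 10:45–12:30, 13:15–14:15, 15:00–16:15.
Windows ≥ 60 min: 10:45–12:30, 13:15–14:15, 15:00–16:15.

10:45–12:30, 13:15–14:15, 15:00–16:15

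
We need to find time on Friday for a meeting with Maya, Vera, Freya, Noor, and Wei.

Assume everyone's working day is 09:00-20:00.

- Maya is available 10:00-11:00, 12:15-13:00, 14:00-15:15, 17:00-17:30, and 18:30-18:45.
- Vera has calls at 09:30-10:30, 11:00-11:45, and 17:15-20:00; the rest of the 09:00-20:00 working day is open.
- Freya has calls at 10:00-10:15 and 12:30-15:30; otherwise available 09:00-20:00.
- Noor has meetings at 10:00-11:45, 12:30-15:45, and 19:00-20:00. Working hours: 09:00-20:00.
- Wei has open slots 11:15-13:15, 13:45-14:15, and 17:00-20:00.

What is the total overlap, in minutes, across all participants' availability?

30 minutes

Vera free within 09:00–20:00: 09:00–09:30, 10:30–11:00, 11:45–17:15.
Freya free within 09:00–20:00: 09:00–10:00, 10:15–12:30, 15:30–20:00.
Noor free within 09:00–20:00: 09:00–10:00, 11:45–12:30, 15:45–19:00.
Maya ∩ Vera: 10:30–11:00, 12:15–13:00, 14:00–15:15, 17:00–17:15.
Maya ∩ Vera ∩ Freya: 10:30–11:00, 12:15–12:30, 17:00–17:15.
Maya ∩ Vera ∩ Freya ∩ Noor: 12:15–12:30, 17:00–17:15.
Maya ∩ Vera ∩ Freya ∩ Noor ∩ Wei: 12:15–12:30, 17:00–17:15.
Total common minutes: 15 + 15 = 30.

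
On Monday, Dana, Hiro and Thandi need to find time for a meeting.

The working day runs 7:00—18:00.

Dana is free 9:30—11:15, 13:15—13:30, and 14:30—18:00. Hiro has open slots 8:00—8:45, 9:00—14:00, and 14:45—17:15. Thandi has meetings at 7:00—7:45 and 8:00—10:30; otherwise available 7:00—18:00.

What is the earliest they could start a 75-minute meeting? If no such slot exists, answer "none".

Thandi free within 07:00–18:00: 07:45–08:00, 10:30–18:00.
Dana ∩ Hiro: 09:30–11:15, 13:15–13:30, 14:45–17:15.
Dana ∩ Hiro ∩ Thandi: 10:30–11:15, 13:15–13:30, 14:45–17:15.
Windows ≥ 75 min: 14:45–17:15.
Earliest such window starts at 14:45.

14:45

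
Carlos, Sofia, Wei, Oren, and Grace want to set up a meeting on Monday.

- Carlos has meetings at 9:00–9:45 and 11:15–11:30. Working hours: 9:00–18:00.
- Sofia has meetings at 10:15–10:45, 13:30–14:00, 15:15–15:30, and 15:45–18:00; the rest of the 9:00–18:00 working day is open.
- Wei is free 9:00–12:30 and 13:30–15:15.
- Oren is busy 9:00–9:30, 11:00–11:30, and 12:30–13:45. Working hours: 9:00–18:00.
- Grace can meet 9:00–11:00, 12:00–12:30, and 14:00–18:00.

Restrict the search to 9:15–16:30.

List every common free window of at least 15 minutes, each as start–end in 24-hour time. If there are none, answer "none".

Carlos free within 09:00–18:00: 09:45–11:15, 11:30–18:00.
Sofia free within 09:00–18:00: 09:00–10:15, 10:45–13:30, 14:00–15:15, 15:30–15:45.
Oren free within 09:00–18:00: 09:30–11:00, 11:30–12:30, 13:45–18:00.
Carlos ∩ Sofia: 09:45–10:15, 10:45–11:15, 11:30–13:30, 14:00–15:15, 15:30–15:45.
Carlos ∩ Sofia ∩ Wei: 09:45–10:15, 10:45–11:15, 11:30–12:30, 14:00–15:15.
Carlos ∩ Sofia ∩ Wei ∩ Oren: 09:45–10:15, 10:45–11:00, 11:30–12:30, 14:00–15:15.
Carlos ∩ Sofia ∩ Wei ∩ Oren ∩ Grace: 09:45–10:15, 10:45–11:00, 12:00–12:30, 14:00–15:15.
Restricted to 09:15–16:30: 09:45–10:15, 10:45–11:00, 12:00–12:30, 14:00–15:15.
Windows ≥ 15 min: 09:45–10:15, 10:45–11:00, 12:00–12:30, 14:00–15:15.

09:45–10:15, 10:45–11:00, 12:00–12:30, 14:00–15:15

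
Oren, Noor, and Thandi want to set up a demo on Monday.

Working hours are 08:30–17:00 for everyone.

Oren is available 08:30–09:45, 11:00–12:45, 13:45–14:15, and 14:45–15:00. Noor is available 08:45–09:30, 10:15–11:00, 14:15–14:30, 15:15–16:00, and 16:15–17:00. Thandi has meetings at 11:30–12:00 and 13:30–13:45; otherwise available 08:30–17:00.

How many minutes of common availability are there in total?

Thandi free within 08:30–17:00: 08:30–11:30, 12:00–13:30, 13:45–17:00.
Oren ∩ Noor: 08:45–09:30.
Oren ∩ Noor ∩ Thandi: 08:45–09:30.
Total common minutes: 45.

45 minutes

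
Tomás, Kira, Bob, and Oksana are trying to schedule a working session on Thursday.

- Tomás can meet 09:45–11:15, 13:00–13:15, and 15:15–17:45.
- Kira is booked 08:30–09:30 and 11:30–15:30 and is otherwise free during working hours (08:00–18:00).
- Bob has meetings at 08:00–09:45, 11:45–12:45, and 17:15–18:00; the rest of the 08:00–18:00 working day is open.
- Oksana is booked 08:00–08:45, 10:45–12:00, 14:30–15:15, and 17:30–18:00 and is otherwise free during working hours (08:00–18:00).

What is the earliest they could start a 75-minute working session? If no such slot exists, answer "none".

15:30

Kira free within 08:00–18:00: 08:00–08:30, 09:30–11:30, 15:30–18:00.
Bob free within 08:00–18:00: 09:45–11:45, 12:45–17:15.
Oksana free within 08:00–18:00: 08:45–10:45, 12:00–14:30, 15:15–17:30.
Tomás ∩ Kira: 09:45–11:15, 15:30–17:45.
Tomás ∩ Kira ∩ Bob: 09:45–11:15, 15:30–17:15.
Tomás ∩ Kira ∩ Bob ∩ Oksana: 09:45–10:45, 15:30–17:15.
Windows ≥ 75 min: 15:30–17:15.
Earliest such window starts at 15:30.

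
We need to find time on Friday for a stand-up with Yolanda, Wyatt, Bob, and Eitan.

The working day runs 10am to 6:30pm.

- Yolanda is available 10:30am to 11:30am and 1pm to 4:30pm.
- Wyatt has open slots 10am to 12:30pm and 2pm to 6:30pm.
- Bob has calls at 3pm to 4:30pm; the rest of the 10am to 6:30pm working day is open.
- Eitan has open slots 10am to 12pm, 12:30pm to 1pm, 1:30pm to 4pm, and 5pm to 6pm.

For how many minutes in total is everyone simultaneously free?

120 minutes

Bob free within 10:00–18:30: 10:00–15:00, 16:30–18:30.
Yolanda ∩ Wyatt: 10:30–11:30, 14:00–16:30.
Yolanda ∩ Wyatt ∩ Bob: 10:30–11:30, 14:00–15:00.
Yolanda ∩ Wyatt ∩ Bob ∩ Eitan: 10:30–11:30, 14:00–15:00.
Total common minutes: 60 + 60 = 120.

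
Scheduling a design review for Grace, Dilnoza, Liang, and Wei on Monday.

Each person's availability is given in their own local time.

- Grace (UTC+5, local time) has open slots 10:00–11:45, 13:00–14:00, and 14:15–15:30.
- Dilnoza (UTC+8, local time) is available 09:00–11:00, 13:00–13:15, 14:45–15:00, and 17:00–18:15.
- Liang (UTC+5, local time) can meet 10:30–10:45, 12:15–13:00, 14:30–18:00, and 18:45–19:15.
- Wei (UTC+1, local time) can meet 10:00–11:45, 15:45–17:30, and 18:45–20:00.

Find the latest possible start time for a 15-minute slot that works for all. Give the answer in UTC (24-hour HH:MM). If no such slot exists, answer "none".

10:00

Grace → UTC: 05:00–06:45, 08:00–09:00, 09:15–10:30.
Dilnoza → UTC: 01:00–03:00, 05:00–05:15, 06:45–07:00, 09:00–10:15.
Liang → UTC: 05:30–05:45, 07:15–08:00, 09:30–13:00, 13:45–14:15.
Wei → UTC: 09:00–10:45, 14:45–16:30, 17:45–19:00.
Grace ∩ Dilnoza: 05:00–05:15, 09:15–10:15.
Grace ∩ Dilnoza ∩ Liang: 09:30–10:15.
Grace ∩ Dilnoza ∩ Liang ∩ Wei: 09:30–10:15.
Windows ≥ 15 min: 09:30–10:15.
Latest start in the last window 09:30–10:15 is 10:15 − 15 min = 10:00.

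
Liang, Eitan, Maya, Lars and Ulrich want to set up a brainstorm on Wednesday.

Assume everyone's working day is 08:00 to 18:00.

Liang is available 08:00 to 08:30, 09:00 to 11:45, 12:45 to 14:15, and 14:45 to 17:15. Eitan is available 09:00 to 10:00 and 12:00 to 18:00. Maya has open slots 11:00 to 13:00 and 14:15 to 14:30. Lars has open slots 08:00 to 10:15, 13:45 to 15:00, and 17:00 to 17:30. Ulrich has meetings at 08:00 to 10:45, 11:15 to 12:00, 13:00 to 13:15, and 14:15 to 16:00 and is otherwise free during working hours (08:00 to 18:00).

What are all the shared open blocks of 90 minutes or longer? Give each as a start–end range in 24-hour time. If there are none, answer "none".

Ulrich free within 08:00–18:00: 10:45–11:15, 12:00–13:00, 13:15–14:15, 16:00–18:00.
Liang ∩ Eitan: 09:00–10:00, 12:45–14:15, 14:45–17:15.
Liang ∩ Eitan ∩ Maya: 12:45–13:00.
Liang ∩ Eitan ∩ Maya ∩ Lars: (none).
Liang ∩ Eitan ∩ Maya ∩ Lars ∩ Ulrich: (none).
Windows ≥ 90 min: (none).

none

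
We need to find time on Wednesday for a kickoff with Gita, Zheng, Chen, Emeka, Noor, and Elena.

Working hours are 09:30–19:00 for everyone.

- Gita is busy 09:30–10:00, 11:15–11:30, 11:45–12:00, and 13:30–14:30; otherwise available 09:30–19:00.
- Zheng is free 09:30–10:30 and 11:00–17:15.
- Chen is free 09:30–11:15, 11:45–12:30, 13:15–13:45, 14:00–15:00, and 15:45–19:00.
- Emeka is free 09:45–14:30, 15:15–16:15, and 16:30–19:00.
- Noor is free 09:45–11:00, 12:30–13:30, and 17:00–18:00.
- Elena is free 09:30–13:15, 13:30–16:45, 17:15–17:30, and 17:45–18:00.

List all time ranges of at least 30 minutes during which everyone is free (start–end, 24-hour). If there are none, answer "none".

10:00–10:30

Gita free within 09:30–19:00: 10:00–11:15, 11:30–11:45, 12:00–13:30, 14:30–19:00.
Gita ∩ Zheng: 10:00–10:30, 11:00–11:15, 11:30–11:45, 12:00–13:30, 14:30–17:15.
Gita ∩ Zheng ∩ Chen: 10:00–10:30, 11:00–11:15, 12:00–12:30, 13:15–13:30, 14:30–15:00, 15:45–17:15.
Gita ∩ Zheng ∩ Chen ∩ Emeka: 10:00–10:30, 11:00–11:15, 12:00–12:30, 13:15–13:30, 15:45–16:15, 16:30–17:15.
Gita ∩ Zheng ∩ Chen ∩ Emeka ∩ Noor: 10:00–10:30, 13:15–13:30, 17:00–17:15.
Gita ∩ Zheng ∩ Chen ∩ Emeka ∩ Noor ∩ Elena: 10:00–10:30.
Windows ≥ 30 min: 10:00–10:30.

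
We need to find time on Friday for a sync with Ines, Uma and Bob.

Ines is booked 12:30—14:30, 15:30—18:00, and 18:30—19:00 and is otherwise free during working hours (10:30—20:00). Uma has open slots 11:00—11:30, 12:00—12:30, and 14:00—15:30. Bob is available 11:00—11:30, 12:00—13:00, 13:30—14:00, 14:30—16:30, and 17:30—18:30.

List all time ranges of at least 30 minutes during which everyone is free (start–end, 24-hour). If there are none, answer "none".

11:00–11:30, 12:00–12:30, 14:30–15:30

Ines free within 10:30–20:00: 10:30–12:30, 14:30–15:30, 18:00–18:30, 19:00–20:00.
Ines ∩ Uma: 11:00–11:30, 12:00–12:30, 14:30–15:30.
Ines ∩ Uma ∩ Bob: 11:00–11:30, 12:00–12:30, 14:30–15:30.
Windows ≥ 30 min: 11:00–11:30, 12:00–12:30, 14:30–15:30.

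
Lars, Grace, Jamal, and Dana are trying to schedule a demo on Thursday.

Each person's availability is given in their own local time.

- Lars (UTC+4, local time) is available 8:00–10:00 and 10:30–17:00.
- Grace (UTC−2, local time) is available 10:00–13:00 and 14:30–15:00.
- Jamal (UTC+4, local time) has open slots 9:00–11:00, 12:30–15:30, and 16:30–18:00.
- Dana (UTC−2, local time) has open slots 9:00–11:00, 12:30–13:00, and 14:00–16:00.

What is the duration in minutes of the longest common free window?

30 minutes

Lars → UTC: 04:00–06:00, 06:30–13:00.
Grace → UTC: 12:00–15:00, 16:30–17:00.
Jamal → UTC: 05:00–07:00, 08:30–11:30, 12:30–14:00.
Dana → UTC: 11:00–13:00, 14:30–15:00, 16:00–18:00.
Lars ∩ Grace: 12:00–13:00.
Lars ∩ Grace ∩ Jamal: 12:30–13:00.
Lars ∩ Grace ∩ Jamal ∩ Dana: 12:30–13:00.
Single common window of 30 minutes.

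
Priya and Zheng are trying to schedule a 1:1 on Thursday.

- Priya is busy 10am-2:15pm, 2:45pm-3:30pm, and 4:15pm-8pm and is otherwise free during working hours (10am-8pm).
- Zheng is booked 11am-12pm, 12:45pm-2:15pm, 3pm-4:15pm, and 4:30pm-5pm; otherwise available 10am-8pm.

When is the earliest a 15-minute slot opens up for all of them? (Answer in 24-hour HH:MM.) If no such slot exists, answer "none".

14:15

Priya free within 10:00–20:00: 14:15–14:45, 15:30–16:15.
Zheng free within 10:00–20:00: 10:00–11:00, 12:00–12:45, 14:15–15:00, 16:15–16:30, 17:00–20:00.
Priya ∩ Zheng: 14:15–14:45.
Windows ≥ 15 min: 14:15–14:45.
Earliest such window starts at 14:15.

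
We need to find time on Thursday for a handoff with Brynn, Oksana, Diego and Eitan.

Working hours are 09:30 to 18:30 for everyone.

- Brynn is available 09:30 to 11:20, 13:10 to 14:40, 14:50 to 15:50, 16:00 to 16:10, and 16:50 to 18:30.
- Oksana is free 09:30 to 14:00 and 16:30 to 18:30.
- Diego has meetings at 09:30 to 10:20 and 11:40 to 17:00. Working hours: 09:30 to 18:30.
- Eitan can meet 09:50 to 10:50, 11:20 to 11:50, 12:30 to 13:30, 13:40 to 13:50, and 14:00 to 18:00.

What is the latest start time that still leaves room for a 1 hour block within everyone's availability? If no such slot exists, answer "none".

Diego free within 09:30–18:30: 10:20–11:40, 17:00–18:30.
Brynn ∩ Oksana: 09:30–11:20, 13:10–14:00, 16:50–18:30.
Brynn ∩ Oksana ∩ Diego: 10:20–11:20, 17:00–18:30.
Brynn ∩ Oksana ∩ Diego ∩ Eitan: 10:20–10:50, 17:00–18:00.
Windows ≥ 60 min: 17:00–18:00.
Latest start in the last window 17:00–18:00 is 18:00 − 60 min = 17:00.

17:00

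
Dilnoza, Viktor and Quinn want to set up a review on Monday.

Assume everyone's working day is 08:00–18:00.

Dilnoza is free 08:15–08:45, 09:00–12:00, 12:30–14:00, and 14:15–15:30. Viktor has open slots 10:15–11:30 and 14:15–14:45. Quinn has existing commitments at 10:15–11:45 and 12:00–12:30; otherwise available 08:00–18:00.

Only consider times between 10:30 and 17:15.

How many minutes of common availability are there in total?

Quinn free within 08:00–18:00: 08:00–10:15, 11:45–12:00, 12:30–18:00.
Dilnoza ∩ Viktor: 10:15–11:30, 14:15–14:45.
Dilnoza ∩ Viktor ∩ Quinn: 14:15–14:45.
Restricted to 10:30–17:15: 14:15–14:45.
Total common minutes: 30.

30 minutes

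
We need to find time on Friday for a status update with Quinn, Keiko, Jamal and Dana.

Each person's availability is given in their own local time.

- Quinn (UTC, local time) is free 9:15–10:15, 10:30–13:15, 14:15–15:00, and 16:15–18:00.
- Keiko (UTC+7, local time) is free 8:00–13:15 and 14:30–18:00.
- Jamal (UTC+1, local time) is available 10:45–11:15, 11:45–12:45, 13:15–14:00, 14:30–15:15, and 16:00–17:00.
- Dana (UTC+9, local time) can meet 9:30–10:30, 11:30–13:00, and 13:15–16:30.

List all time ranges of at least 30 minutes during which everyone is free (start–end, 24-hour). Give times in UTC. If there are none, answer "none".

none

Quinn → UTC: 09:15–10:15, 10:30–13:15, 14:15–15:00, 16:15–18:00.
Keiko → UTC: 01:00–06:15, 07:30–11:00.
Jamal → UTC: 09:45–10:15, 10:45–11:45, 12:15–13:00, 13:30–14:15, 15:00–16:00.
Dana → UTC: 00:30–01:30, 02:30–04:00, 04:15–07:30.
Quinn ∩ Keiko: 09:15–10:15, 10:30–11:00.
Quinn ∩ Keiko ∩ Jamal: 09:45–10:15, 10:45–11:00.
Quinn ∩ Keiko ∩ Jamal ∩ Dana: (none).
Windows ≥ 30 min: (none).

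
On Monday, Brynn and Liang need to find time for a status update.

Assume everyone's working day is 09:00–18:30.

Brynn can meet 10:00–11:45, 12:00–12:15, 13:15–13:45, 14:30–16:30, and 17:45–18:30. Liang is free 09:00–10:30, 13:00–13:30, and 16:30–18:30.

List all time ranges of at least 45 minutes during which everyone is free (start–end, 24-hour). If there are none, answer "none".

Brynn ∩ Liang: 10:00–10:30, 13:15–13:30, 17:45–18:30.
Windows ≥ 45 min: 17:45–18:30.

17:45–18:30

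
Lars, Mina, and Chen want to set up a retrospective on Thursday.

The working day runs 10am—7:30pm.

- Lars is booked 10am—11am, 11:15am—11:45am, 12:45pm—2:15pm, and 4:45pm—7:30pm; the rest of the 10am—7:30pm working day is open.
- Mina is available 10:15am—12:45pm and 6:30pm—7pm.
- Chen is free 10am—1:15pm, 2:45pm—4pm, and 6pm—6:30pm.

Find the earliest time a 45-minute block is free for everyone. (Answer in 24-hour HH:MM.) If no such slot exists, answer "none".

11:45

Lars free within 10:00–19:30: 11:00–11:15, 11:45–12:45, 14:15–16:45.
Lars ∩ Mina: 11:00–11:15, 11:45–12:45.
Lars ∩ Mina ∩ Chen: 11:00–11:15, 11:45–12:45.
Windows ≥ 45 min: 11:45–12:45.
Earliest such window starts at 11:45.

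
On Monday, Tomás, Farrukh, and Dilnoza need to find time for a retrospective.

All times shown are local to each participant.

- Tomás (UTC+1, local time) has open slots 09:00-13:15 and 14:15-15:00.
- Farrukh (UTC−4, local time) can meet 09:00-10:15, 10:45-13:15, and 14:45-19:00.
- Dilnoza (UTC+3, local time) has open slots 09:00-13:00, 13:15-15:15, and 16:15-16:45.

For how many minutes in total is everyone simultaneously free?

30 minutes

Tomás → UTC: 08:00–12:15, 13:15–14:00.
Farrukh → UTC: 13:00–14:15, 14:45–17:15, 18:45–23:00.
Dilnoza → UTC: 06:00–10:00, 10:15–12:15, 13:15–13:45.
Tomás ∩ Farrukh: 13:15–14:00.
Tomás ∩ Farrukh ∩ Dilnoza: 13:15–13:45.
Total common minutes: 30.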